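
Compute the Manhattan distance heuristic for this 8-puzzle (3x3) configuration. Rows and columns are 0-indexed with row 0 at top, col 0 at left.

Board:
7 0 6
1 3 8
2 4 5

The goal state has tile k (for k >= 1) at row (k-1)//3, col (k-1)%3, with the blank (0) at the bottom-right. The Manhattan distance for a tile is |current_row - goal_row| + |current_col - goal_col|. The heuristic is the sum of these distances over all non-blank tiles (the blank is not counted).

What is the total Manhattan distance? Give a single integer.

Tile 7: (0,0)->(2,0) = 2
Tile 6: (0,2)->(1,2) = 1
Tile 1: (1,0)->(0,0) = 1
Tile 3: (1,1)->(0,2) = 2
Tile 8: (1,2)->(2,1) = 2
Tile 2: (2,0)->(0,1) = 3
Tile 4: (2,1)->(1,0) = 2
Tile 5: (2,2)->(1,1) = 2
Sum: 2 + 1 + 1 + 2 + 2 + 3 + 2 + 2 = 15

Answer: 15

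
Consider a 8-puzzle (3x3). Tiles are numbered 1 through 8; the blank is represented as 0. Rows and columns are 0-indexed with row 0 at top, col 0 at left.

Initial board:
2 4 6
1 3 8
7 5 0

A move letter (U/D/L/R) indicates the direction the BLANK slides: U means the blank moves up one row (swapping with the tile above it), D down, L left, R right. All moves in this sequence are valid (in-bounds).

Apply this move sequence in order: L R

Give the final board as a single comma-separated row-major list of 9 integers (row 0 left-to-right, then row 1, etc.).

After move 1 (L):
2 4 6
1 3 8
7 0 5

After move 2 (R):
2 4 6
1 3 8
7 5 0

Answer: 2, 4, 6, 1, 3, 8, 7, 5, 0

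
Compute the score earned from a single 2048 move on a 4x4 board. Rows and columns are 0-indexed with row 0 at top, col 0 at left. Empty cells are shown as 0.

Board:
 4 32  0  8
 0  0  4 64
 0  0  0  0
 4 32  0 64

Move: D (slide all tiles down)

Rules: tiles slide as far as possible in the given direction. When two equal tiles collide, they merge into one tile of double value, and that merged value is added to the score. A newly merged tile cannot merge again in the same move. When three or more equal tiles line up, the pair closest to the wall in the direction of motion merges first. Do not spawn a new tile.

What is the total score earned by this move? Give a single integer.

Answer: 200

Derivation:
Slide down:
col 0: [4, 0, 0, 4] -> [0, 0, 0, 8]  score +8 (running 8)
col 1: [32, 0, 0, 32] -> [0, 0, 0, 64]  score +64 (running 72)
col 2: [0, 4, 0, 0] -> [0, 0, 0, 4]  score +0 (running 72)
col 3: [8, 64, 0, 64] -> [0, 0, 8, 128]  score +128 (running 200)
Board after move:
  0   0   0   0
  0   0   0   0
  0   0   0   8
  8  64   4 128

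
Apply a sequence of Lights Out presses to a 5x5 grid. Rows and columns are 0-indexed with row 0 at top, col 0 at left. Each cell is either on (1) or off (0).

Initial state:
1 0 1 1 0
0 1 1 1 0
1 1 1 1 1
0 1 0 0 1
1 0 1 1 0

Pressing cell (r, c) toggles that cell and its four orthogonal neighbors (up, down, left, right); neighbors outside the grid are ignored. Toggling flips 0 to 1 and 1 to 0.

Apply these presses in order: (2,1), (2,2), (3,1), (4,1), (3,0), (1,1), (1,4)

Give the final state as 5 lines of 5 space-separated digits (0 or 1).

After press 1 at (2,1):
1 0 1 1 0
0 0 1 1 0
0 0 0 1 1
0 0 0 0 1
1 0 1 1 0

After press 2 at (2,2):
1 0 1 1 0
0 0 0 1 0
0 1 1 0 1
0 0 1 0 1
1 0 1 1 0

After press 3 at (3,1):
1 0 1 1 0
0 0 0 1 0
0 0 1 0 1
1 1 0 0 1
1 1 1 1 0

After press 4 at (4,1):
1 0 1 1 0
0 0 0 1 0
0 0 1 0 1
1 0 0 0 1
0 0 0 1 0

After press 5 at (3,0):
1 0 1 1 0
0 0 0 1 0
1 0 1 0 1
0 1 0 0 1
1 0 0 1 0

After press 6 at (1,1):
1 1 1 1 0
1 1 1 1 0
1 1 1 0 1
0 1 0 0 1
1 0 0 1 0

After press 7 at (1,4):
1 1 1 1 1
1 1 1 0 1
1 1 1 0 0
0 1 0 0 1
1 0 0 1 0

Answer: 1 1 1 1 1
1 1 1 0 1
1 1 1 0 0
0 1 0 0 1
1 0 0 1 0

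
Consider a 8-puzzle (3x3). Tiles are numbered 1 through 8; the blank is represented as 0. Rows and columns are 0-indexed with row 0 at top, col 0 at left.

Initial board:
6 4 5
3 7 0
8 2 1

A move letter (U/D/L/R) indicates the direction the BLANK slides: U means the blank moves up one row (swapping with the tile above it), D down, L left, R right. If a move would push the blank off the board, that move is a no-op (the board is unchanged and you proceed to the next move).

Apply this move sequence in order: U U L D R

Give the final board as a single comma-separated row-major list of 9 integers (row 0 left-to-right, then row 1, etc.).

Answer: 6, 7, 4, 3, 5, 0, 8, 2, 1

Derivation:
After move 1 (U):
6 4 0
3 7 5
8 2 1

After move 2 (U):
6 4 0
3 7 5
8 2 1

After move 3 (L):
6 0 4
3 7 5
8 2 1

After move 4 (D):
6 7 4
3 0 5
8 2 1

After move 5 (R):
6 7 4
3 5 0
8 2 1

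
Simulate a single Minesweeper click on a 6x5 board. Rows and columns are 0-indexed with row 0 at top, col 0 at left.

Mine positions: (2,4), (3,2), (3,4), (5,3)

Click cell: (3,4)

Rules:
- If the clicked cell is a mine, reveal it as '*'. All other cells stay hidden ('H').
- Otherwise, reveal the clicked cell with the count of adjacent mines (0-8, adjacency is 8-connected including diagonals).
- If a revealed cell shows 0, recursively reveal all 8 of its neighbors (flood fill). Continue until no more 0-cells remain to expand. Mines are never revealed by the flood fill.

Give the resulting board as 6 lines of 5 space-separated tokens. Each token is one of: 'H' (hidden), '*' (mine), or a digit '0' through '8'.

H H H H H
H H H H H
H H H H H
H H H H *
H H H H H
H H H H H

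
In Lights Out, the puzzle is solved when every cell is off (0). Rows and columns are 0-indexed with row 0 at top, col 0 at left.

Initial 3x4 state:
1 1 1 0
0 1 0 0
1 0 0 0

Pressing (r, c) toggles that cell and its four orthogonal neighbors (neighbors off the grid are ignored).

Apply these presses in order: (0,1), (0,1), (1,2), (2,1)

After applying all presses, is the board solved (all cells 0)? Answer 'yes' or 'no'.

Answer: no

Derivation:
After press 1 at (0,1):
0 0 0 0
0 0 0 0
1 0 0 0

After press 2 at (0,1):
1 1 1 0
0 1 0 0
1 0 0 0

After press 3 at (1,2):
1 1 0 0
0 0 1 1
1 0 1 0

After press 4 at (2,1):
1 1 0 0
0 1 1 1
0 1 0 0

Lights still on: 6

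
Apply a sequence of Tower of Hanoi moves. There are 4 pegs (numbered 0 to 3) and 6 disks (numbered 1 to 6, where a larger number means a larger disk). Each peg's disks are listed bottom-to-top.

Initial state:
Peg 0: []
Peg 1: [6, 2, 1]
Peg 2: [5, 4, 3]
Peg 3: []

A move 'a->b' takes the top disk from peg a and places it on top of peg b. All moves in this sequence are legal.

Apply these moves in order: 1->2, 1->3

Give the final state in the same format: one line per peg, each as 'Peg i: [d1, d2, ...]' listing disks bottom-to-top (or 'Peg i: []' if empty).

Answer: Peg 0: []
Peg 1: [6]
Peg 2: [5, 4, 3, 1]
Peg 3: [2]

Derivation:
After move 1 (1->2):
Peg 0: []
Peg 1: [6, 2]
Peg 2: [5, 4, 3, 1]
Peg 3: []

After move 2 (1->3):
Peg 0: []
Peg 1: [6]
Peg 2: [5, 4, 3, 1]
Peg 3: [2]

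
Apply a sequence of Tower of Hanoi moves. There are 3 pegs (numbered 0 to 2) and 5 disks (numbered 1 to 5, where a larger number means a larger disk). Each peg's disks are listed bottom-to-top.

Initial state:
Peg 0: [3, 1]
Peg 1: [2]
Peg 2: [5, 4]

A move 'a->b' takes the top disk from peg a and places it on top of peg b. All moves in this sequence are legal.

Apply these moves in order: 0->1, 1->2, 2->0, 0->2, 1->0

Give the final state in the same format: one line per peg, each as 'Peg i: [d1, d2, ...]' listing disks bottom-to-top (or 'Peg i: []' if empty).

After move 1 (0->1):
Peg 0: [3]
Peg 1: [2, 1]
Peg 2: [5, 4]

After move 2 (1->2):
Peg 0: [3]
Peg 1: [2]
Peg 2: [5, 4, 1]

After move 3 (2->0):
Peg 0: [3, 1]
Peg 1: [2]
Peg 2: [5, 4]

After move 4 (0->2):
Peg 0: [3]
Peg 1: [2]
Peg 2: [5, 4, 1]

After move 5 (1->0):
Peg 0: [3, 2]
Peg 1: []
Peg 2: [5, 4, 1]

Answer: Peg 0: [3, 2]
Peg 1: []
Peg 2: [5, 4, 1]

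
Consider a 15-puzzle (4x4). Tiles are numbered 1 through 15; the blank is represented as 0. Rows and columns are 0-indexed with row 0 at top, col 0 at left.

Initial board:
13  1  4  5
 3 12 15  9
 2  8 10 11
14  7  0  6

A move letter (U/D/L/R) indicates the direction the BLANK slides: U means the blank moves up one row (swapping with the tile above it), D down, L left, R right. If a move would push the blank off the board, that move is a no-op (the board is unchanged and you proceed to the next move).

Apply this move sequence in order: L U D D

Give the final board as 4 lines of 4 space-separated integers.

Answer: 13  1  4  5
 3 12 15  9
 2  8 10 11
14  0  7  6

Derivation:
After move 1 (L):
13  1  4  5
 3 12 15  9
 2  8 10 11
14  0  7  6

After move 2 (U):
13  1  4  5
 3 12 15  9
 2  0 10 11
14  8  7  6

After move 3 (D):
13  1  4  5
 3 12 15  9
 2  8 10 11
14  0  7  6

After move 4 (D):
13  1  4  5
 3 12 15  9
 2  8 10 11
14  0  7  6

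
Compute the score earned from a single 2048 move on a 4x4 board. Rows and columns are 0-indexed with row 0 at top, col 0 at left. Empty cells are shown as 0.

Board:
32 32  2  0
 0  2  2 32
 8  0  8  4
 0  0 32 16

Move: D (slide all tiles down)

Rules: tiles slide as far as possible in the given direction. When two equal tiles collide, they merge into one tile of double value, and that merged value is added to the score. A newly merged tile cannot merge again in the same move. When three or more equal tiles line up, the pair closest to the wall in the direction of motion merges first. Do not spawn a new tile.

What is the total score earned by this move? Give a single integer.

Answer: 4

Derivation:
Slide down:
col 0: [32, 0, 8, 0] -> [0, 0, 32, 8]  score +0 (running 0)
col 1: [32, 2, 0, 0] -> [0, 0, 32, 2]  score +0 (running 0)
col 2: [2, 2, 8, 32] -> [0, 4, 8, 32]  score +4 (running 4)
col 3: [0, 32, 4, 16] -> [0, 32, 4, 16]  score +0 (running 4)
Board after move:
 0  0  0  0
 0  0  4 32
32 32  8  4
 8  2 32 16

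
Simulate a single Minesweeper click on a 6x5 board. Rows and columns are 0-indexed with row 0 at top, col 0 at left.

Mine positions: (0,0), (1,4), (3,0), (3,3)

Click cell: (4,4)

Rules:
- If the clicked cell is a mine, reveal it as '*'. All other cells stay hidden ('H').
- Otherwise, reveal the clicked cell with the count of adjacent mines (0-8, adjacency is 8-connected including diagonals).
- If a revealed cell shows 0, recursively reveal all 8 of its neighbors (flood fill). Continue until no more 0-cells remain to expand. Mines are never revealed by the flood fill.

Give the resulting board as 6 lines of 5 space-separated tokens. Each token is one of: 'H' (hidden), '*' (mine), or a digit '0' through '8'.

H H H H H
H H H H H
H H H H H
H H H H H
H H H H 1
H H H H H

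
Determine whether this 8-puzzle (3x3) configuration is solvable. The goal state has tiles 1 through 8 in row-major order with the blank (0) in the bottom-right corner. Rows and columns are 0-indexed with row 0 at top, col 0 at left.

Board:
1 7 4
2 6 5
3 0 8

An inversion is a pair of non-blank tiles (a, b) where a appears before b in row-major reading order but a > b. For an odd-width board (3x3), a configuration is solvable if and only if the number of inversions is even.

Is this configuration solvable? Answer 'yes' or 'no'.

Answer: yes

Derivation:
Inversions (pairs i<j in row-major order where tile[i] > tile[j] > 0): 10
10 is even, so the puzzle is solvable.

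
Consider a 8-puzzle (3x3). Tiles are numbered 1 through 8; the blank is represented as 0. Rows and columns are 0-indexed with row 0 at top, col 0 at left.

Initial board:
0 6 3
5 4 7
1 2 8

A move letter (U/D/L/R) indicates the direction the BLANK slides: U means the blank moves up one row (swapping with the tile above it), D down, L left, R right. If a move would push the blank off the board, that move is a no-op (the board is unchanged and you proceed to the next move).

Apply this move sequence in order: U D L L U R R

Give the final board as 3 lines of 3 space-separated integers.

Answer: 6 3 0
5 4 7
1 2 8

Derivation:
After move 1 (U):
0 6 3
5 4 7
1 2 8

After move 2 (D):
5 6 3
0 4 7
1 2 8

After move 3 (L):
5 6 3
0 4 7
1 2 8

After move 4 (L):
5 6 3
0 4 7
1 2 8

After move 5 (U):
0 6 3
5 4 7
1 2 8

After move 6 (R):
6 0 3
5 4 7
1 2 8

After move 7 (R):
6 3 0
5 4 7
1 2 8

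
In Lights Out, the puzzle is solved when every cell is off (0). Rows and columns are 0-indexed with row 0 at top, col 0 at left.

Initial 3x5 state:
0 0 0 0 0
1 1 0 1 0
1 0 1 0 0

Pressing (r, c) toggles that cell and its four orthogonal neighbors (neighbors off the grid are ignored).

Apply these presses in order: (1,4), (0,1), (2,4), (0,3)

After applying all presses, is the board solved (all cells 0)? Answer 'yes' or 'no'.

Answer: no

Derivation:
After press 1 at (1,4):
0 0 0 0 1
1 1 0 0 1
1 0 1 0 1

After press 2 at (0,1):
1 1 1 0 1
1 0 0 0 1
1 0 1 0 1

After press 3 at (2,4):
1 1 1 0 1
1 0 0 0 0
1 0 1 1 0

After press 4 at (0,3):
1 1 0 1 0
1 0 0 1 0
1 0 1 1 0

Lights still on: 8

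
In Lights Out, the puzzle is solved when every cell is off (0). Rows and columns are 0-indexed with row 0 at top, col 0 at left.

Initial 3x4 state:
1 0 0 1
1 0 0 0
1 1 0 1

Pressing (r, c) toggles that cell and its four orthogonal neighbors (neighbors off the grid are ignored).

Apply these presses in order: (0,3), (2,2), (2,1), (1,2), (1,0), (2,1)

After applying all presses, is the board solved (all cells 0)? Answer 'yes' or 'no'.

After press 1 at (0,3):
1 0 1 0
1 0 0 1
1 1 0 1

After press 2 at (2,2):
1 0 1 0
1 0 1 1
1 0 1 0

After press 3 at (2,1):
1 0 1 0
1 1 1 1
0 1 0 0

After press 4 at (1,2):
1 0 0 0
1 0 0 0
0 1 1 0

After press 5 at (1,0):
0 0 0 0
0 1 0 0
1 1 1 0

After press 6 at (2,1):
0 0 0 0
0 0 0 0
0 0 0 0

Lights still on: 0

Answer: yes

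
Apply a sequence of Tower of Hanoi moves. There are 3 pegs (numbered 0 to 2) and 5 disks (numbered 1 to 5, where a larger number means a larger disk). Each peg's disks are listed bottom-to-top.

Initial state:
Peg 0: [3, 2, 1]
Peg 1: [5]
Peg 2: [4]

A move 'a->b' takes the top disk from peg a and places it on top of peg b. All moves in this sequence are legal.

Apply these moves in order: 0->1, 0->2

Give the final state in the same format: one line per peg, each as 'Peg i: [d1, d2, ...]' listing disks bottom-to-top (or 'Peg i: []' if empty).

Answer: Peg 0: [3]
Peg 1: [5, 1]
Peg 2: [4, 2]

Derivation:
After move 1 (0->1):
Peg 0: [3, 2]
Peg 1: [5, 1]
Peg 2: [4]

After move 2 (0->2):
Peg 0: [3]
Peg 1: [5, 1]
Peg 2: [4, 2]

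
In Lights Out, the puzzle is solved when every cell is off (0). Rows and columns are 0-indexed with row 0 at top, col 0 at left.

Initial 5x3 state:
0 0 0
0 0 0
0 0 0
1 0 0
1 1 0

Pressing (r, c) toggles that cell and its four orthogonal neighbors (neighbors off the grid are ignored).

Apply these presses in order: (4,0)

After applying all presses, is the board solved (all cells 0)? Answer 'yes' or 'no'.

Answer: yes

Derivation:
After press 1 at (4,0):
0 0 0
0 0 0
0 0 0
0 0 0
0 0 0

Lights still on: 0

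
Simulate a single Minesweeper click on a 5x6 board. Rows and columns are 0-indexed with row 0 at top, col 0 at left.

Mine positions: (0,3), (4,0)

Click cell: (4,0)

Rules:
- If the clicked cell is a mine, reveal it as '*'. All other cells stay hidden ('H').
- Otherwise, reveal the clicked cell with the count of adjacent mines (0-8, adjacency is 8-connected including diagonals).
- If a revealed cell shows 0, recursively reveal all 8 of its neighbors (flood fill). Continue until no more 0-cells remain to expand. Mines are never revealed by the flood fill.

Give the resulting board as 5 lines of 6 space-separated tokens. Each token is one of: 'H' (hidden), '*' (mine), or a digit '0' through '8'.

H H H H H H
H H H H H H
H H H H H H
H H H H H H
* H H H H H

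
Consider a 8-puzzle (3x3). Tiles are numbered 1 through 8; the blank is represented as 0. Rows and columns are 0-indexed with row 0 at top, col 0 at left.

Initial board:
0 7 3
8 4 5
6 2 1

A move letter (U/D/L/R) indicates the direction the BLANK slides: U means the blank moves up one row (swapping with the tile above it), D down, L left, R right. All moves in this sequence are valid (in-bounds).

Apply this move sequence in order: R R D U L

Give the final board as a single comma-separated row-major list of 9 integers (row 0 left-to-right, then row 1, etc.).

After move 1 (R):
7 0 3
8 4 5
6 2 1

After move 2 (R):
7 3 0
8 4 5
6 2 1

After move 3 (D):
7 3 5
8 4 0
6 2 1

After move 4 (U):
7 3 0
8 4 5
6 2 1

After move 5 (L):
7 0 3
8 4 5
6 2 1

Answer: 7, 0, 3, 8, 4, 5, 6, 2, 1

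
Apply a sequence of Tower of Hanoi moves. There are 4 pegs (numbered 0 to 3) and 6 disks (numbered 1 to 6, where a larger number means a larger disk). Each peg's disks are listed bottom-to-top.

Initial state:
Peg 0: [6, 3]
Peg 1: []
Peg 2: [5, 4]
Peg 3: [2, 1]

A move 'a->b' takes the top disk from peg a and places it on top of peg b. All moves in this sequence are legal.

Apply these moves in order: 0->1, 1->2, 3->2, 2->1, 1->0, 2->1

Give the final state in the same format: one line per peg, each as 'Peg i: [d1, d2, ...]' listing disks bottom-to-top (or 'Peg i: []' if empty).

After move 1 (0->1):
Peg 0: [6]
Peg 1: [3]
Peg 2: [5, 4]
Peg 3: [2, 1]

After move 2 (1->2):
Peg 0: [6]
Peg 1: []
Peg 2: [5, 4, 3]
Peg 3: [2, 1]

After move 3 (3->2):
Peg 0: [6]
Peg 1: []
Peg 2: [5, 4, 3, 1]
Peg 3: [2]

After move 4 (2->1):
Peg 0: [6]
Peg 1: [1]
Peg 2: [5, 4, 3]
Peg 3: [2]

After move 5 (1->0):
Peg 0: [6, 1]
Peg 1: []
Peg 2: [5, 4, 3]
Peg 3: [2]

After move 6 (2->1):
Peg 0: [6, 1]
Peg 1: [3]
Peg 2: [5, 4]
Peg 3: [2]

Answer: Peg 0: [6, 1]
Peg 1: [3]
Peg 2: [5, 4]
Peg 3: [2]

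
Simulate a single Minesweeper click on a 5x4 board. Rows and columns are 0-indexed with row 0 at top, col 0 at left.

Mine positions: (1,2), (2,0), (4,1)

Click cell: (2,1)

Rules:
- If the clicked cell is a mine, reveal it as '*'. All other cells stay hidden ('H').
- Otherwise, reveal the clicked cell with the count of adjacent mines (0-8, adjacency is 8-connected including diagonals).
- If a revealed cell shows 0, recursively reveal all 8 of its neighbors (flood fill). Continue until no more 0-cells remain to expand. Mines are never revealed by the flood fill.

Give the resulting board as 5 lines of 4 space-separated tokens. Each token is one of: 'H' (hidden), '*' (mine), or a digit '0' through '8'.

H H H H
H H H H
H 2 H H
H H H H
H H H H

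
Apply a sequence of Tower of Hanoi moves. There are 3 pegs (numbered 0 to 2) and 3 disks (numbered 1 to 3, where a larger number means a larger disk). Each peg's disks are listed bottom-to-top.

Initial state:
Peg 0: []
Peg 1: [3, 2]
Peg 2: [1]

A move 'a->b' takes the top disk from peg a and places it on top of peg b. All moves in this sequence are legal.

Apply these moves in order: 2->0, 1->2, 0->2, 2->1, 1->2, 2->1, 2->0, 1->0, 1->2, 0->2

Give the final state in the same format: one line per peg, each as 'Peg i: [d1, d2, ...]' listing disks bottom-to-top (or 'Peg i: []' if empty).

Answer: Peg 0: [2]
Peg 1: []
Peg 2: [3, 1]

Derivation:
After move 1 (2->0):
Peg 0: [1]
Peg 1: [3, 2]
Peg 2: []

After move 2 (1->2):
Peg 0: [1]
Peg 1: [3]
Peg 2: [2]

After move 3 (0->2):
Peg 0: []
Peg 1: [3]
Peg 2: [2, 1]

After move 4 (2->1):
Peg 0: []
Peg 1: [3, 1]
Peg 2: [2]

After move 5 (1->2):
Peg 0: []
Peg 1: [3]
Peg 2: [2, 1]

After move 6 (2->1):
Peg 0: []
Peg 1: [3, 1]
Peg 2: [2]

After move 7 (2->0):
Peg 0: [2]
Peg 1: [3, 1]
Peg 2: []

After move 8 (1->0):
Peg 0: [2, 1]
Peg 1: [3]
Peg 2: []

After move 9 (1->2):
Peg 0: [2, 1]
Peg 1: []
Peg 2: [3]

After move 10 (0->2):
Peg 0: [2]
Peg 1: []
Peg 2: [3, 1]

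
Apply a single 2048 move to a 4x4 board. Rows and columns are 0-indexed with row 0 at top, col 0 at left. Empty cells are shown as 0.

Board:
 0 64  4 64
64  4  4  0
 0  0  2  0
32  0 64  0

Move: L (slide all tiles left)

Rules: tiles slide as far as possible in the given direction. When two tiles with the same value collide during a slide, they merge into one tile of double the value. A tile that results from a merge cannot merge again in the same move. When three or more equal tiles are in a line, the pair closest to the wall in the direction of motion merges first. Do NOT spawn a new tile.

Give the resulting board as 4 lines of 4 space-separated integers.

Slide left:
row 0: [0, 64, 4, 64] -> [64, 4, 64, 0]
row 1: [64, 4, 4, 0] -> [64, 8, 0, 0]
row 2: [0, 0, 2, 0] -> [2, 0, 0, 0]
row 3: [32, 0, 64, 0] -> [32, 64, 0, 0]

Answer: 64  4 64  0
64  8  0  0
 2  0  0  0
32 64  0  0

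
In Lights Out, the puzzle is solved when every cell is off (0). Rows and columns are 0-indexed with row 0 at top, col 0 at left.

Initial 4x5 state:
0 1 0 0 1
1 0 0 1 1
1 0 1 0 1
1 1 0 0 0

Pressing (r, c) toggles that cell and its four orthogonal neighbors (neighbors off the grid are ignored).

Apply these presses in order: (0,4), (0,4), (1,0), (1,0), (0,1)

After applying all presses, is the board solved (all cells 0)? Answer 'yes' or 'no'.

Answer: no

Derivation:
After press 1 at (0,4):
0 1 0 1 0
1 0 0 1 0
1 0 1 0 1
1 1 0 0 0

After press 2 at (0,4):
0 1 0 0 1
1 0 0 1 1
1 0 1 0 1
1 1 0 0 0

After press 3 at (1,0):
1 1 0 0 1
0 1 0 1 1
0 0 1 0 1
1 1 0 0 0

After press 4 at (1,0):
0 1 0 0 1
1 0 0 1 1
1 0 1 0 1
1 1 0 0 0

After press 5 at (0,1):
1 0 1 0 1
1 1 0 1 1
1 0 1 0 1
1 1 0 0 0

Lights still on: 12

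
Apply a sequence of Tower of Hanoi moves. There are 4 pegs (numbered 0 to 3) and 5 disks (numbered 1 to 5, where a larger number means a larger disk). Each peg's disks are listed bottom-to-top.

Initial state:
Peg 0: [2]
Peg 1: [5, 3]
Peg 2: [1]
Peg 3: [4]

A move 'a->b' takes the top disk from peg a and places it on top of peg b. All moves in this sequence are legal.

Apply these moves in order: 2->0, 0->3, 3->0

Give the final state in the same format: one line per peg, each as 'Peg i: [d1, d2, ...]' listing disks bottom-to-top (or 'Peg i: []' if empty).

After move 1 (2->0):
Peg 0: [2, 1]
Peg 1: [5, 3]
Peg 2: []
Peg 3: [4]

After move 2 (0->3):
Peg 0: [2]
Peg 1: [5, 3]
Peg 2: []
Peg 3: [4, 1]

After move 3 (3->0):
Peg 0: [2, 1]
Peg 1: [5, 3]
Peg 2: []
Peg 3: [4]

Answer: Peg 0: [2, 1]
Peg 1: [5, 3]
Peg 2: []
Peg 3: [4]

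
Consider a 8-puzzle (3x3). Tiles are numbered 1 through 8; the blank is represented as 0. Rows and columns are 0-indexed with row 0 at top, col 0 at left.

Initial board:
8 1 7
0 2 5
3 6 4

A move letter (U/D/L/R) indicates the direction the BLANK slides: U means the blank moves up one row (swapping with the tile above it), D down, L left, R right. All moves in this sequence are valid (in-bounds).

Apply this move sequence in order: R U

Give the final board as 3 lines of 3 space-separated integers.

Answer: 8 0 7
2 1 5
3 6 4

Derivation:
After move 1 (R):
8 1 7
2 0 5
3 6 4

After move 2 (U):
8 0 7
2 1 5
3 6 4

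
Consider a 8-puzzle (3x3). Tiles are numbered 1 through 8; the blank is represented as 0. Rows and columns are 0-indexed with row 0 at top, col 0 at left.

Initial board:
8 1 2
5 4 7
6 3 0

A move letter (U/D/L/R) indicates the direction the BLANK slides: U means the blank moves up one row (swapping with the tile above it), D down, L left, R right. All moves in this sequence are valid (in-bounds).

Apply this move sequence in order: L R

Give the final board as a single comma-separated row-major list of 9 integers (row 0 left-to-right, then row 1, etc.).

After move 1 (L):
8 1 2
5 4 7
6 0 3

After move 2 (R):
8 1 2
5 4 7
6 3 0

Answer: 8, 1, 2, 5, 4, 7, 6, 3, 0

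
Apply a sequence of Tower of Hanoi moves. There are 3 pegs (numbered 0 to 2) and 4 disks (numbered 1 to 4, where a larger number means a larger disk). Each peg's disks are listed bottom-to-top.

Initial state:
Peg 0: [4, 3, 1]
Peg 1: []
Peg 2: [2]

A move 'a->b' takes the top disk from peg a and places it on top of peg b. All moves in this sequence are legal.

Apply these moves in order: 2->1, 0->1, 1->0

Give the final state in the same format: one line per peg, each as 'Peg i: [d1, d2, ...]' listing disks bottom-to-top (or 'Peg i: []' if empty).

After move 1 (2->1):
Peg 0: [4, 3, 1]
Peg 1: [2]
Peg 2: []

After move 2 (0->1):
Peg 0: [4, 3]
Peg 1: [2, 1]
Peg 2: []

After move 3 (1->0):
Peg 0: [4, 3, 1]
Peg 1: [2]
Peg 2: []

Answer: Peg 0: [4, 3, 1]
Peg 1: [2]
Peg 2: []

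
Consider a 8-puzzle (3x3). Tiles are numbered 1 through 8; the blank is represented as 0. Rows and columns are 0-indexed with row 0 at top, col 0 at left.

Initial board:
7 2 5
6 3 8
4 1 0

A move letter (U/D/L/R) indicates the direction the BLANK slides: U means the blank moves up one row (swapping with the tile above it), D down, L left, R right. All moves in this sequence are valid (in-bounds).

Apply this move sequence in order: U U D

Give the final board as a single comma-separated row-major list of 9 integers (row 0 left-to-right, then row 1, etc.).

After move 1 (U):
7 2 5
6 3 0
4 1 8

After move 2 (U):
7 2 0
6 3 5
4 1 8

After move 3 (D):
7 2 5
6 3 0
4 1 8

Answer: 7, 2, 5, 6, 3, 0, 4, 1, 8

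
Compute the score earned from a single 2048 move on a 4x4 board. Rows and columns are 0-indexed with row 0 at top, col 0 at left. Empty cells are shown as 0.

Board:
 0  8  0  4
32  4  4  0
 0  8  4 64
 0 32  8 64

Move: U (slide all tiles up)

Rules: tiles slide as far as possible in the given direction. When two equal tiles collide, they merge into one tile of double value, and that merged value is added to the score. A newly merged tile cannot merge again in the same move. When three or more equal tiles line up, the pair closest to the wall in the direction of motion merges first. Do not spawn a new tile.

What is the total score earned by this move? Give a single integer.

Answer: 136

Derivation:
Slide up:
col 0: [0, 32, 0, 0] -> [32, 0, 0, 0]  score +0 (running 0)
col 1: [8, 4, 8, 32] -> [8, 4, 8, 32]  score +0 (running 0)
col 2: [0, 4, 4, 8] -> [8, 8, 0, 0]  score +8 (running 8)
col 3: [4, 0, 64, 64] -> [4, 128, 0, 0]  score +128 (running 136)
Board after move:
 32   8   8   4
  0   4   8 128
  0   8   0   0
  0  32   0   0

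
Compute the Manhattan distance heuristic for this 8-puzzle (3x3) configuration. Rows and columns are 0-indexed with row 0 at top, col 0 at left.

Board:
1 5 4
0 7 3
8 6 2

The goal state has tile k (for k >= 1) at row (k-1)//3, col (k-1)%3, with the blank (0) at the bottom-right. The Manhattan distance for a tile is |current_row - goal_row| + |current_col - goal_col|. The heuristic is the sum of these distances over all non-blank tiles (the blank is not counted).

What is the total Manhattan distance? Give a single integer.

Tile 1: (0,0)->(0,0) = 0
Tile 5: (0,1)->(1,1) = 1
Tile 4: (0,2)->(1,0) = 3
Tile 7: (1,1)->(2,0) = 2
Tile 3: (1,2)->(0,2) = 1
Tile 8: (2,0)->(2,1) = 1
Tile 6: (2,1)->(1,2) = 2
Tile 2: (2,2)->(0,1) = 3
Sum: 0 + 1 + 3 + 2 + 1 + 1 + 2 + 3 = 13

Answer: 13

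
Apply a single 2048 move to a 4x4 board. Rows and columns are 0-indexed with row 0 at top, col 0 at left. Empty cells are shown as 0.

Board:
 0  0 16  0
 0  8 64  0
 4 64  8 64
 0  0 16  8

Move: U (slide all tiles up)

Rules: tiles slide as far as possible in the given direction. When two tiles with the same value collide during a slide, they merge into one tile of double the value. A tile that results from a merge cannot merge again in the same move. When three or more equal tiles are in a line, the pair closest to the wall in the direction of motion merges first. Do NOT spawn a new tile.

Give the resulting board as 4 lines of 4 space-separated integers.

Slide up:
col 0: [0, 0, 4, 0] -> [4, 0, 0, 0]
col 1: [0, 8, 64, 0] -> [8, 64, 0, 0]
col 2: [16, 64, 8, 16] -> [16, 64, 8, 16]
col 3: [0, 0, 64, 8] -> [64, 8, 0, 0]

Answer:  4  8 16 64
 0 64 64  8
 0  0  8  0
 0  0 16  0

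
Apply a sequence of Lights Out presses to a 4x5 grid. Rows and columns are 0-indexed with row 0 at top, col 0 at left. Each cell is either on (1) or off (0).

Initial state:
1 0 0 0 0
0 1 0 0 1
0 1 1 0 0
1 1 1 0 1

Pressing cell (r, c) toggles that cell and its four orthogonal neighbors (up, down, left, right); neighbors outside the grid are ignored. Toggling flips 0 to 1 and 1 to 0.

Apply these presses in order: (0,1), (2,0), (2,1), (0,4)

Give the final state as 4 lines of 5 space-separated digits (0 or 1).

After press 1 at (0,1):
0 1 1 0 0
0 0 0 0 1
0 1 1 0 0
1 1 1 0 1

After press 2 at (2,0):
0 1 1 0 0
1 0 0 0 1
1 0 1 0 0
0 1 1 0 1

After press 3 at (2,1):
0 1 1 0 0
1 1 0 0 1
0 1 0 0 0
0 0 1 0 1

After press 4 at (0,4):
0 1 1 1 1
1 1 0 0 0
0 1 0 0 0
0 0 1 0 1

Answer: 0 1 1 1 1
1 1 0 0 0
0 1 0 0 0
0 0 1 0 1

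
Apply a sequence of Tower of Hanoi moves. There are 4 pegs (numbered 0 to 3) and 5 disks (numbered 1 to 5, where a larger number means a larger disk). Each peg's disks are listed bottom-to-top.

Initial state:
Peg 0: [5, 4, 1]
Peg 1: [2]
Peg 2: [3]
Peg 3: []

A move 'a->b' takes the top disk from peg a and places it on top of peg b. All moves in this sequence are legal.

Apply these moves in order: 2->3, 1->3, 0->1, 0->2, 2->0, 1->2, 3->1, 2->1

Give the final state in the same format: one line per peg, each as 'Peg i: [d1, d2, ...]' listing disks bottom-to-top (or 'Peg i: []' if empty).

After move 1 (2->3):
Peg 0: [5, 4, 1]
Peg 1: [2]
Peg 2: []
Peg 3: [3]

After move 2 (1->3):
Peg 0: [5, 4, 1]
Peg 1: []
Peg 2: []
Peg 3: [3, 2]

After move 3 (0->1):
Peg 0: [5, 4]
Peg 1: [1]
Peg 2: []
Peg 3: [3, 2]

After move 4 (0->2):
Peg 0: [5]
Peg 1: [1]
Peg 2: [4]
Peg 3: [3, 2]

After move 5 (2->0):
Peg 0: [5, 4]
Peg 1: [1]
Peg 2: []
Peg 3: [3, 2]

After move 6 (1->2):
Peg 0: [5, 4]
Peg 1: []
Peg 2: [1]
Peg 3: [3, 2]

After move 7 (3->1):
Peg 0: [5, 4]
Peg 1: [2]
Peg 2: [1]
Peg 3: [3]

After move 8 (2->1):
Peg 0: [5, 4]
Peg 1: [2, 1]
Peg 2: []
Peg 3: [3]

Answer: Peg 0: [5, 4]
Peg 1: [2, 1]
Peg 2: []
Peg 3: [3]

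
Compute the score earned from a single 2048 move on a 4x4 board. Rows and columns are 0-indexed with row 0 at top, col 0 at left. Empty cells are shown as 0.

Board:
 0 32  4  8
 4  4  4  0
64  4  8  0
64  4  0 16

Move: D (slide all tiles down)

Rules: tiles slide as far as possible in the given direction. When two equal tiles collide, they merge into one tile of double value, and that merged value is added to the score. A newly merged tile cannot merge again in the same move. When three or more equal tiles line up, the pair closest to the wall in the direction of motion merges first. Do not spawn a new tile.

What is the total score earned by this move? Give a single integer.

Slide down:
col 0: [0, 4, 64, 64] -> [0, 0, 4, 128]  score +128 (running 128)
col 1: [32, 4, 4, 4] -> [0, 32, 4, 8]  score +8 (running 136)
col 2: [4, 4, 8, 0] -> [0, 0, 8, 8]  score +8 (running 144)
col 3: [8, 0, 0, 16] -> [0, 0, 8, 16]  score +0 (running 144)
Board after move:
  0   0   0   0
  0  32   0   0
  4   4   8   8
128   8   8  16

Answer: 144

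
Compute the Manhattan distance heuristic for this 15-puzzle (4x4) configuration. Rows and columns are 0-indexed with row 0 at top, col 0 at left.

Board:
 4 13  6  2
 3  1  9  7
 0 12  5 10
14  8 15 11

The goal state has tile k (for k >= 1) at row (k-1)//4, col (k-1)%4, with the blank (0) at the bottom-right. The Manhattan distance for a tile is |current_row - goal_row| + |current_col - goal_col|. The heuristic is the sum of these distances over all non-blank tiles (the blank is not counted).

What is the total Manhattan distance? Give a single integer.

Tile 4: (0,0)->(0,3) = 3
Tile 13: (0,1)->(3,0) = 4
Tile 6: (0,2)->(1,1) = 2
Tile 2: (0,3)->(0,1) = 2
Tile 3: (1,0)->(0,2) = 3
Tile 1: (1,1)->(0,0) = 2
Tile 9: (1,2)->(2,0) = 3
Tile 7: (1,3)->(1,2) = 1
Tile 12: (2,1)->(2,3) = 2
Tile 5: (2,2)->(1,0) = 3
Tile 10: (2,3)->(2,1) = 2
Tile 14: (3,0)->(3,1) = 1
Tile 8: (3,1)->(1,3) = 4
Tile 15: (3,2)->(3,2) = 0
Tile 11: (3,3)->(2,2) = 2
Sum: 3 + 4 + 2 + 2 + 3 + 2 + 3 + 1 + 2 + 3 + 2 + 1 + 4 + 0 + 2 = 34

Answer: 34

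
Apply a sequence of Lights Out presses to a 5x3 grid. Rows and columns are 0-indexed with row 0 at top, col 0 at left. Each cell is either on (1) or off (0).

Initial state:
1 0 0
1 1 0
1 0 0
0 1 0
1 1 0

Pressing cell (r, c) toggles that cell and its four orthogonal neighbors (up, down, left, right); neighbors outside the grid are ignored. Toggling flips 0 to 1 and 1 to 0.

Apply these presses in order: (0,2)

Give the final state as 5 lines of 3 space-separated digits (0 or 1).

After press 1 at (0,2):
1 1 1
1 1 1
1 0 0
0 1 0
1 1 0

Answer: 1 1 1
1 1 1
1 0 0
0 1 0
1 1 0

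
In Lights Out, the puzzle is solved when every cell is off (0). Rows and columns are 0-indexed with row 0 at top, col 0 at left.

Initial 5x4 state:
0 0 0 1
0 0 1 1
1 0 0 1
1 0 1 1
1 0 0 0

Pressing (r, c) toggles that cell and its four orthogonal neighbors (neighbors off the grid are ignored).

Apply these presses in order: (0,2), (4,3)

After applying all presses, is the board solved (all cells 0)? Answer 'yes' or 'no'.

Answer: no

Derivation:
After press 1 at (0,2):
0 1 1 0
0 0 0 1
1 0 0 1
1 0 1 1
1 0 0 0

After press 2 at (4,3):
0 1 1 0
0 0 0 1
1 0 0 1
1 0 1 0
1 0 1 1

Lights still on: 10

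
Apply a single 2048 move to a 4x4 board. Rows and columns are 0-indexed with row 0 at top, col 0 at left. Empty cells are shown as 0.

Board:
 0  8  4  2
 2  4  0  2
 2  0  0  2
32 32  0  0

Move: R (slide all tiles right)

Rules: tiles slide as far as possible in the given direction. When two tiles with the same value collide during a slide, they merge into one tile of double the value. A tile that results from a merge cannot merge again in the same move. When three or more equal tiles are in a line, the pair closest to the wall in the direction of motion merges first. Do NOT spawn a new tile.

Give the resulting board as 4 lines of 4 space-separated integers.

Slide right:
row 0: [0, 8, 4, 2] -> [0, 8, 4, 2]
row 1: [2, 4, 0, 2] -> [0, 2, 4, 2]
row 2: [2, 0, 0, 2] -> [0, 0, 0, 4]
row 3: [32, 32, 0, 0] -> [0, 0, 0, 64]

Answer:  0  8  4  2
 0  2  4  2
 0  0  0  4
 0  0  0 64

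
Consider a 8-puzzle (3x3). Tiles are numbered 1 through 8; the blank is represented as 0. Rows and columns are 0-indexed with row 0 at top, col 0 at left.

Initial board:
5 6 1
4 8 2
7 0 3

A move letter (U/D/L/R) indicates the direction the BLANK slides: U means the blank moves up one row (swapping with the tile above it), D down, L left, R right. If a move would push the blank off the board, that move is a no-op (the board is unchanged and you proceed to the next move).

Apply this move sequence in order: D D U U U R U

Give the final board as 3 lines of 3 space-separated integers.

Answer: 5 1 0
4 6 2
7 8 3

Derivation:
After move 1 (D):
5 6 1
4 8 2
7 0 3

After move 2 (D):
5 6 1
4 8 2
7 0 3

After move 3 (U):
5 6 1
4 0 2
7 8 3

After move 4 (U):
5 0 1
4 6 2
7 8 3

After move 5 (U):
5 0 1
4 6 2
7 8 3

After move 6 (R):
5 1 0
4 6 2
7 8 3

After move 7 (U):
5 1 0
4 6 2
7 8 3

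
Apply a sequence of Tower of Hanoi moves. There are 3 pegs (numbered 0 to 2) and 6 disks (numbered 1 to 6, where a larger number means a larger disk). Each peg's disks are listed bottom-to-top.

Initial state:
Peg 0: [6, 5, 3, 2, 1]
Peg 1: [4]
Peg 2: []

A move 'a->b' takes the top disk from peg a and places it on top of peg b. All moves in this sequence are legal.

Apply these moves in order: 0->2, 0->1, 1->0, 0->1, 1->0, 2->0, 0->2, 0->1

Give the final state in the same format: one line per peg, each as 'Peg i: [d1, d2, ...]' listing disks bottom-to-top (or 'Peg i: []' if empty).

Answer: Peg 0: [6, 5, 3]
Peg 1: [4, 2]
Peg 2: [1]

Derivation:
After move 1 (0->2):
Peg 0: [6, 5, 3, 2]
Peg 1: [4]
Peg 2: [1]

After move 2 (0->1):
Peg 0: [6, 5, 3]
Peg 1: [4, 2]
Peg 2: [1]

After move 3 (1->0):
Peg 0: [6, 5, 3, 2]
Peg 1: [4]
Peg 2: [1]

After move 4 (0->1):
Peg 0: [6, 5, 3]
Peg 1: [4, 2]
Peg 2: [1]

After move 5 (1->0):
Peg 0: [6, 5, 3, 2]
Peg 1: [4]
Peg 2: [1]

After move 6 (2->0):
Peg 0: [6, 5, 3, 2, 1]
Peg 1: [4]
Peg 2: []

After move 7 (0->2):
Peg 0: [6, 5, 3, 2]
Peg 1: [4]
Peg 2: [1]

After move 8 (0->1):
Peg 0: [6, 5, 3]
Peg 1: [4, 2]
Peg 2: [1]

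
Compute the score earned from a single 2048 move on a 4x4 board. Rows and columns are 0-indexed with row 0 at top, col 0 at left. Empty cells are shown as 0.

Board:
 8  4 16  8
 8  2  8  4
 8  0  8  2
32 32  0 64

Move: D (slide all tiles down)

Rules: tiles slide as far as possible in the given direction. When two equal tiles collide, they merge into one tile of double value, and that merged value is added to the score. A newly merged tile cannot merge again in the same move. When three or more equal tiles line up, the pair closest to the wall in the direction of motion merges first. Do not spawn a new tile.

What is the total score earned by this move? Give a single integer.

Answer: 32

Derivation:
Slide down:
col 0: [8, 8, 8, 32] -> [0, 8, 16, 32]  score +16 (running 16)
col 1: [4, 2, 0, 32] -> [0, 4, 2, 32]  score +0 (running 16)
col 2: [16, 8, 8, 0] -> [0, 0, 16, 16]  score +16 (running 32)
col 3: [8, 4, 2, 64] -> [8, 4, 2, 64]  score +0 (running 32)
Board after move:
 0  0  0  8
 8  4  0  4
16  2 16  2
32 32 16 64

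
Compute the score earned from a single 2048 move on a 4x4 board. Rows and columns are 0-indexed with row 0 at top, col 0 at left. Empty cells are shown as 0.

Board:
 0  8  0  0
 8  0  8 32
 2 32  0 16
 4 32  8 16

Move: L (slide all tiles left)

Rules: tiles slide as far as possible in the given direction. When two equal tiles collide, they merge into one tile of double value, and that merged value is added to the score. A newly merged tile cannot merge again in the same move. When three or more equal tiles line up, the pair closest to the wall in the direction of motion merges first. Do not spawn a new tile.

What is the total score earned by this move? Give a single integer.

Answer: 16

Derivation:
Slide left:
row 0: [0, 8, 0, 0] -> [8, 0, 0, 0]  score +0 (running 0)
row 1: [8, 0, 8, 32] -> [16, 32, 0, 0]  score +16 (running 16)
row 2: [2, 32, 0, 16] -> [2, 32, 16, 0]  score +0 (running 16)
row 3: [4, 32, 8, 16] -> [4, 32, 8, 16]  score +0 (running 16)
Board after move:
 8  0  0  0
16 32  0  0
 2 32 16  0
 4 32  8 16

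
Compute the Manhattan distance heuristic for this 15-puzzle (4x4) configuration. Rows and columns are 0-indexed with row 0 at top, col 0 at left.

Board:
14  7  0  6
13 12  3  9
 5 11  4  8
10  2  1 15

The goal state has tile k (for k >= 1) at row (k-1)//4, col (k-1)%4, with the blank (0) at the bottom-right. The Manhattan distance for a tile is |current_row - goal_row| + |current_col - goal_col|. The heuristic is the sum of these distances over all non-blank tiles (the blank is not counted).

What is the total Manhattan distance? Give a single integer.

Tile 14: at (0,0), goal (3,1), distance |0-3|+|0-1| = 4
Tile 7: at (0,1), goal (1,2), distance |0-1|+|1-2| = 2
Tile 6: at (0,3), goal (1,1), distance |0-1|+|3-1| = 3
Tile 13: at (1,0), goal (3,0), distance |1-3|+|0-0| = 2
Tile 12: at (1,1), goal (2,3), distance |1-2|+|1-3| = 3
Tile 3: at (1,2), goal (0,2), distance |1-0|+|2-2| = 1
Tile 9: at (1,3), goal (2,0), distance |1-2|+|3-0| = 4
Tile 5: at (2,0), goal (1,0), distance |2-1|+|0-0| = 1
Tile 11: at (2,1), goal (2,2), distance |2-2|+|1-2| = 1
Tile 4: at (2,2), goal (0,3), distance |2-0|+|2-3| = 3
Tile 8: at (2,3), goal (1,3), distance |2-1|+|3-3| = 1
Tile 10: at (3,0), goal (2,1), distance |3-2|+|0-1| = 2
Tile 2: at (3,1), goal (0,1), distance |3-0|+|1-1| = 3
Tile 1: at (3,2), goal (0,0), distance |3-0|+|2-0| = 5
Tile 15: at (3,3), goal (3,2), distance |3-3|+|3-2| = 1
Sum: 4 + 2 + 3 + 2 + 3 + 1 + 4 + 1 + 1 + 3 + 1 + 2 + 3 + 5 + 1 = 36

Answer: 36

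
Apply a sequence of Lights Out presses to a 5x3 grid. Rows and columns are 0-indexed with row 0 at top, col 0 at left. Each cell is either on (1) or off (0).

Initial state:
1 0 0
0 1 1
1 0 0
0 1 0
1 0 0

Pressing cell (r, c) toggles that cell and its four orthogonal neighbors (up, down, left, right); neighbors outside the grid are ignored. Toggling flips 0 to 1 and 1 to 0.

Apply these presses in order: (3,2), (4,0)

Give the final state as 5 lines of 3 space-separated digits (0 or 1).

Answer: 1 0 0
0 1 1
1 0 1
1 0 1
0 1 1

Derivation:
After press 1 at (3,2):
1 0 0
0 1 1
1 0 1
0 0 1
1 0 1

After press 2 at (4,0):
1 0 0
0 1 1
1 0 1
1 0 1
0 1 1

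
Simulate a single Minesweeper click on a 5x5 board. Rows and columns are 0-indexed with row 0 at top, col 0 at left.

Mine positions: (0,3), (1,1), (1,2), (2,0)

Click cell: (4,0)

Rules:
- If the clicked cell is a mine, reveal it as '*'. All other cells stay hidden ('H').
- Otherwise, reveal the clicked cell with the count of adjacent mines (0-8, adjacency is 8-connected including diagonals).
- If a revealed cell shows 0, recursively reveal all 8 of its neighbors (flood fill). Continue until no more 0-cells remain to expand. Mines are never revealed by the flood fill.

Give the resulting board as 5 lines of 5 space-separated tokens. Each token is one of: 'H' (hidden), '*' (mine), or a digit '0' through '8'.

H H H H H
H H H 2 1
H 3 2 1 0
1 1 0 0 0
0 0 0 0 0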